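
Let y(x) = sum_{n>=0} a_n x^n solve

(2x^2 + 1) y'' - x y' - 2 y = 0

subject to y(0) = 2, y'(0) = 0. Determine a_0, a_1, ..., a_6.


Ansatz: y(x) = sum_{n>=0} a_n x^n, so y'(x) = sum_{n>=1} n a_n x^(n-1) and y''(x) = sum_{n>=2} n(n-1) a_n x^(n-2).
Substitute into P(x) y'' + Q(x) y' + R(x) y = 0 with P(x) = 2x^2 + 1, Q(x) = -x, R(x) = -2, and match powers of x.
Initial conditions: a_0 = 2, a_1 = 0.
Setting the coefficient of each power of x to zero and solving order by order (substituting the coefficients already found):
  x^0: 2 a_2 - 2 a_0 = 0  ->  2 a_2 = 2 a_0 = 4  ->  a_2 = 2
  x^1: 6 a_3 - 3 a_1 = 0  ->  6 a_3 = 3 a_1 = 0  ->  a_3 = 0
  x^2: 12 a_4 = 0  ->  a_4 = 0
  x^3: 20 a_5 + 7 a_3 = 0  ->  20 a_5 = -7 a_3 = 0  ->  a_5 = 0
  x^4: 30 a_6 + 18 a_4 = 0  ->  30 a_6 = -18 a_4 = 0  ->  a_6 = 0
Truncated series: y(x) = 2 + 2 x^2 + O(x^7).

a_0 = 2; a_1 = 0; a_2 = 2; a_3 = 0; a_4 = 0; a_5 = 0; a_6 = 0


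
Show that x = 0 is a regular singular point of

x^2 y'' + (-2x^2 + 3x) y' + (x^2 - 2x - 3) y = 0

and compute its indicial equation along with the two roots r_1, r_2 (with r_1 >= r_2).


Divide by x^2 to reach normal form y'' + P_1(x) y' + P_2(x) y = 0 with P_1(x) = -2 + 3/x and P_2(x) = 1 - 2/x - 3/x^2.
x = 0 is a singular point because the y'-coefficient -2 + 3/x has a pole at x = 0 and the y-coefficient 1 - 2/x - 3/x^2 has a pole at x = 0.
It is a regular singular point because x P_1(x) = p(x) = 3 - 2x and x^2 P_2(x) = q(x) = x^2 - 2x - 3 are polynomials, hence analytic at x = 0.
p(0) = 3,  q(0) = -3.
Indicial equation: r(r-1) + p(0) r + q(0) = 0, i.e. r^2 + (p(0) - 1) r + q(0) = 0, i.e. r^2 + 2 r - 3 = 0.
Discriminant: (2)^2 - 4(-3) = 16, so r = (-2 ± 4)/2.
Solving: r_1 = 1, r_2 = -3.

indicial: r^2 + 2 r - 3 = 0; roots r_1 = 1, r_2 = -3


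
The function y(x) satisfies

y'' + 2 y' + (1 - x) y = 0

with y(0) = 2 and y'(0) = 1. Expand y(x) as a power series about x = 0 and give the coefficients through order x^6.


Ansatz: y(x) = sum_{n>=0} a_n x^n, so y'(x) = sum_{n>=1} n a_n x^(n-1) and y''(x) = sum_{n>=2} n(n-1) a_n x^(n-2).
Substitute into P(x) y'' + Q(x) y' + R(x) y = 0 with P(x) = 1, Q(x) = 2, R(x) = 1 - x, and match powers of x.
Initial conditions: a_0 = 2, a_1 = 1.
Setting the coefficient of each power of x to zero and solving order by order (substituting the coefficients already found):
  x^0: 2 a_2 + 2 a_1 + a_0 = 0  ->  2 a_2 = -2 a_1 - a_0 = -4  ->  a_2 = -2
  x^1: 6 a_3 + 4 a_2 + a_1 - a_0 = 0  ->  6 a_3 = -4 a_2 - a_1 + a_0 = 9  ->  a_3 = 3/2
  x^2: 12 a_4 + 6 a_3 + a_2 - a_1 = 0  ->  12 a_4 = -6 a_3 - a_2 + a_1 = -6  ->  a_4 = -1/2
  x^3: 20 a_5 + 8 a_4 + a_3 - a_2 = 0  ->  20 a_5 = -8 a_4 - a_3 + a_2 = 1/2  ->  a_5 = 1/40
  x^4: 30 a_6 + 10 a_5 + a_4 - a_3 = 0  ->  30 a_6 = -10 a_5 - a_4 + a_3 = 7/4  ->  a_6 = 7/120
Truncated series: y(x) = 2 + x - 2 x^2 + (3/2) x^3 - (1/2) x^4 + (1/40) x^5 + (7/120) x^6 + O(x^7).

a_0 = 2; a_1 = 1; a_2 = -2; a_3 = 3/2; a_4 = -1/2; a_5 = 1/40; a_6 = 7/120


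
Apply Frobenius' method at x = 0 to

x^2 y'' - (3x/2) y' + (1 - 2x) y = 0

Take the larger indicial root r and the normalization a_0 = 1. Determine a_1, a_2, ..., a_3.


Write in Frobenius form y'' + (p(x)/x) y' + (q(x)/x^2) y = 0:
  p(x) = -3/2,  q(x) = 1 - 2x.
Indicial equation: r(r-1) + (-3/2) r + (1) = 0 -> roots r_1 = 2, r_2 = 1/2.
Take r = r_1 = 2. Let y(x) = x^r sum_{n>=0} a_n x^n with a_0 = 1.
Substitute y = x^r sum a_n x^n and match x^{r+n}. The recurrence is
  D(n) a_n - 2 a_{n-1} = 0,  where D(n) = (r+n)(r+n-1) + (-3/2)(r+n) + (1).
  a_n = 2 / D(n) * a_{n-1}.
Since the indicial polynomial factors as (r - r_1)(r - r_2), D(n) = (r_1 + n - r_1)(r_1 + n - r_2) = n(n + 3/2).
Evaluating step by step (a_0 = 1):
  n = 1: D(1) = 1(1 + 3/2) = 5/2; numerator = 2(1) = 2; a_1 = (2)/(5/2) = 4/5
  n = 2: D(2) = 2(2 + 3/2) = 7; numerator = 2(4/5) = 8/5; a_2 = (8/5)/(7) = 8/35
  n = 3: D(3) = 3(3 + 3/2) = 27/2; numerator = 2(8/35) = 16/35; a_3 = (16/35)/(27/2) = 32/945

r = 2; a_0 = 1; a_1 = 4/5; a_2 = 8/35; a_3 = 32/945


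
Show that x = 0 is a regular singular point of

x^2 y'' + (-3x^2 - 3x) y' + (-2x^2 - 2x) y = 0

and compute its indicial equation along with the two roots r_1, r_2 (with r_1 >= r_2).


Divide by x^2 to reach normal form y'' + P_1(x) y' + P_2(x) y = 0 with P_1(x) = -3 - 3/x and P_2(x) = -2 - 2/x.
x = 0 is a singular point because the y'-coefficient -3 - 3/x has a pole at x = 0 and the y-coefficient -2 - 2/x has a pole at x = 0.
It is a regular singular point because x P_1(x) = p(x) = -3x - 3 and x^2 P_2(x) = q(x) = -2x^2 - 2x are polynomials, hence analytic at x = 0.
p(0) = -3,  q(0) = 0.
Indicial equation: r(r-1) + p(0) r + q(0) = 0, i.e. r^2 + (p(0) - 1) r + q(0) = 0, i.e. r^2 - 4 r = 0.
Discriminant: (-4)^2 - 4(0) = 16, so r = (4 ± 4)/2.
Solving: r_1 = 4, r_2 = 0.

indicial: r^2 - 4 r = 0; roots r_1 = 4, r_2 = 0


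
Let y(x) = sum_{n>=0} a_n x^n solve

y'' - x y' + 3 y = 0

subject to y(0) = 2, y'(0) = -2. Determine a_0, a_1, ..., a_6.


Ansatz: y(x) = sum_{n>=0} a_n x^n, so y'(x) = sum_{n>=1} n a_n x^(n-1) and y''(x) = sum_{n>=2} n(n-1) a_n x^(n-2).
Substitute into P(x) y'' + Q(x) y' + R(x) y = 0 with P(x) = 1, Q(x) = -x, R(x) = 3, and match powers of x.
Initial conditions: a_0 = 2, a_1 = -2.
Setting the coefficient of each power of x to zero and solving order by order (substituting the coefficients already found):
  x^0: 2 a_2 + 3 a_0 = 0  ->  2 a_2 = -3 a_0 = -6  ->  a_2 = -3
  x^1: 6 a_3 + 2 a_1 = 0  ->  6 a_3 = -2 a_1 = 4  ->  a_3 = 2/3
  x^2: 12 a_4 + a_2 = 0  ->  12 a_4 = -a_2 = 3  ->  a_4 = 1/4
  x^3: 20 a_5 = 0  ->  a_5 = 0
  x^4: 30 a_6 - a_4 = 0  ->  30 a_6 = a_4 = 1/4  ->  a_6 = 1/120
Truncated series: y(x) = 2 - 2 x - 3 x^2 + (2/3) x^3 + (1/4) x^4 + (1/120) x^6 + O(x^7).

a_0 = 2; a_1 = -2; a_2 = -3; a_3 = 2/3; a_4 = 1/4; a_5 = 0; a_6 = 1/120


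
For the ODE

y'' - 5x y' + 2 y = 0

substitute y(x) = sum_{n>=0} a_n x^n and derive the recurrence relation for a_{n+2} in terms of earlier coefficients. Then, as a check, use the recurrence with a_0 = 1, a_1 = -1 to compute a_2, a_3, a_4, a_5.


Substitute y = sum_n a_n x^n.
y''(x) has coefficient (n+2)(n+1) a_{n+2} at x^n;
-5 x y'(x) has coefficient -5 n a_n at x^n (shift);
2 y(x) has coefficient 2 a_n at x^n.
Matching x^n: (n+2)(n+1) a_{n+2} + (-5n + 2) a_n = 0.
Thus a_{n+2} = (5n - 2) / ((n+1)(n+2)) * a_n.

Check with a_0 = 1, a_1 = -1 (apply the recurrence for n = 0, 1, 2, 3): a_0 = 1, a_1 = -1, a_2 = -1, a_3 = -1/2, a_4 = -2/3, a_5 = -13/40.

a_(n+2) = (5n - 2) / ((n+1)(n+2)) * a_n; check: a_0 = 1, a_1 = -1, a_2 = -1, a_3 = -1/2, a_4 = -2/3, a_5 = -13/40


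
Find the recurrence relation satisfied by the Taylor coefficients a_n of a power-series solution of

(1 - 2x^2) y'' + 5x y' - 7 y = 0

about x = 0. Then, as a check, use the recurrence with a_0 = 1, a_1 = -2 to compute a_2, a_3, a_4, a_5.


Substitute y = sum_n a_n x^n.
(1 - 2 x^2) y'' contributes (n+2)(n+1) a_{n+2} - 2 n(n-1) a_n at x^n.
5 x y'(x) contributes 5 n a_n at x^n.
-7 y(x) contributes -7 a_n at x^n.
Matching x^n: (n+2)(n+1) a_{n+2} + (-2 n(n-1) + 5 n - 7) a_n = 0.
Thus a_{n+2} = (2 n(n-1) - 5 n + 7) / ((n+1)(n+2)) * a_n.

Check with a_0 = 1, a_1 = -2 (apply the recurrence for n = 0, 1, 2, 3): a_0 = 1, a_1 = -2, a_2 = 7/2, a_3 = -2/3, a_4 = 7/24, a_5 = -2/15.

a_(n+2) = (2 n(n-1) - 5 n + 7) / ((n+1)(n+2)) * a_n; check: a_0 = 1, a_1 = -2, a_2 = 7/2, a_3 = -2/3, a_4 = 7/24, a_5 = -2/15


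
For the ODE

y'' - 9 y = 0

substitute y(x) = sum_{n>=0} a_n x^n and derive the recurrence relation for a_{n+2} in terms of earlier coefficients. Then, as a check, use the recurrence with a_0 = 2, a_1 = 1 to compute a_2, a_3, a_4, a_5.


Substitute y = sum_n a_n x^n into y'' + (const) y = 0.
y''(x) = sum_{n>=0} (n+2)(n+1) a_{n+2} x^n.
The ODE becomes sum_n [(n+2)(n+1) a_{n+2} - 9 a_n] x^n = 0.
Setting each coefficient to zero gives the recurrence:
  (n+2)(n+1) a_{n+2} - 9 a_n = 0,
  a_{n+2} = 9 / ((n+1)(n+2)) a_n.

Check with a_0 = 2, a_1 = 1 (apply the recurrence for n = 0, 1, 2, 3): a_0 = 2, a_1 = 1, a_2 = 9, a_3 = 3/2, a_4 = 27/4, a_5 = 27/40.

a_{n+2} = 9/((n+1)(n+2)) * a_n; check: a_0 = 2, a_1 = 1, a_2 = 9, a_3 = 3/2, a_4 = 27/4, a_5 = 27/40


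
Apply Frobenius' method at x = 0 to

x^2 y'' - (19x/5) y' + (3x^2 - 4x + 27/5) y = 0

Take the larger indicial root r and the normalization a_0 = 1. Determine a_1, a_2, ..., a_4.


Write in Frobenius form y'' + (p(x)/x) y' + (q(x)/x^2) y = 0:
  p(x) = -19/5,  q(x) = 3x^2 - 4x + 27/5.
Indicial equation: r(r-1) + (-19/5) r + (27/5) = 0 -> roots r_1 = 3, r_2 = 9/5.
Take r = r_1 = 3. Let y(x) = x^r sum_{n>=0} a_n x^n with a_0 = 1.
Substitute y = x^r sum a_n x^n and match x^{r+n}. The recurrence is
  D(n) a_n - 4 a_{n-1} + 3 a_{n-2} = 0,  where D(n) = (r+n)(r+n-1) + (-19/5)(r+n) + (27/5).
  a_n = [4 a_{n-1} - 3 a_{n-2}] / D(n).
Since the indicial polynomial factors as (r - r_1)(r - r_2), D(n) = (r_1 + n - r_1)(r_1 + n - r_2) = n(n + 6/5).
Evaluating step by step (a_0 = 1):
  n = 1: D(1) = 1(1 + 6/5) = 11/5; numerator = 4(1) = 4; a_1 = (4)/(11/5) = 20/11
  n = 2: D(2) = 2(2 + 6/5) = 32/5; numerator = 4(20/11) - 3(1) = 47/11; a_2 = (47/11)/(32/5) = 235/352
  n = 3: D(3) = 3(3 + 6/5) = 63/5; numerator = 4(235/352) - 3(20/11) = -245/88; a_3 = (-245/88)/(63/5) = -175/792
  n = 4: D(4) = 4(4 + 6/5) = 104/5; numerator = 4(-175/792) - 3(235/352) = -9145/3168; a_4 = (-9145/3168)/(104/5) = -45725/329472

r = 3; a_0 = 1; a_1 = 20/11; a_2 = 235/352; a_3 = -175/792; a_4 = -45725/329472


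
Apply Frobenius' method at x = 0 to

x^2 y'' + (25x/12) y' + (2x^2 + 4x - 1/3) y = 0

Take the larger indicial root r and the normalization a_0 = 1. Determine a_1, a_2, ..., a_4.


Write in Frobenius form y'' + (p(x)/x) y' + (q(x)/x^2) y = 0:
  p(x) = 25/12,  q(x) = 2x^2 + 4x - 1/3.
Indicial equation: r(r-1) + (25/12) r + (-1/3) = 0 -> roots r_1 = 1/4, r_2 = -4/3.
Take r = r_1 = 1/4. Let y(x) = x^r sum_{n>=0} a_n x^n with a_0 = 1.
Substitute y = x^r sum a_n x^n and match x^{r+n}. The recurrence is
  D(n) a_n + 4 a_{n-1} + 2 a_{n-2} = 0,  where D(n) = (r+n)(r+n-1) + (25/12)(r+n) + (-1/3).
  a_n = [-4 a_{n-1} - 2 a_{n-2}] / D(n).
Since the indicial polynomial factors as (r - r_1)(r - r_2), D(n) = (r_1 + n - r_1)(r_1 + n - r_2) = n(n + 19/12).
Evaluating step by step (a_0 = 1):
  n = 1: D(1) = 1(1 + 19/12) = 31/12; numerator = -4(1) = -4; a_1 = (-4)/(31/12) = -48/31
  n = 2: D(2) = 2(2 + 19/12) = 43/6; numerator = -4(-48/31) - 2(1) = 130/31; a_2 = (130/31)/(43/6) = 780/1333
  n = 3: D(3) = 3(3 + 19/12) = 55/4; numerator = -4(780/1333) - 2(-48/31) = 1008/1333; a_3 = (1008/1333)/(55/4) = 4032/73315
  n = 4: D(4) = 4(4 + 19/12) = 67/3; numerator = -4(4032/73315) - 2(780/1333) = -3288/2365; a_4 = (-3288/2365)/(67/3) = -9864/158455

r = 1/4; a_0 = 1; a_1 = -48/31; a_2 = 780/1333; a_3 = 4032/73315; a_4 = -9864/158455


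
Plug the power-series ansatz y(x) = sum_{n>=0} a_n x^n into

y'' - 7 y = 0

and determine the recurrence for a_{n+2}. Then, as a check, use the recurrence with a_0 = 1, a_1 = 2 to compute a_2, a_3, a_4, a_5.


Substitute y = sum_n a_n x^n into y'' + (const) y = 0.
y''(x) = sum_{n>=0} (n+2)(n+1) a_{n+2} x^n.
The ODE becomes sum_n [(n+2)(n+1) a_{n+2} - 7 a_n] x^n = 0.
Setting each coefficient to zero gives the recurrence:
  (n+2)(n+1) a_{n+2} - 7 a_n = 0,
  a_{n+2} = 7 / ((n+1)(n+2)) a_n.

Check with a_0 = 1, a_1 = 2 (apply the recurrence for n = 0, 1, 2, 3): a_0 = 1, a_1 = 2, a_2 = 7/2, a_3 = 7/3, a_4 = 49/24, a_5 = 49/60.

a_{n+2} = 7/((n+1)(n+2)) * a_n; check: a_0 = 1, a_1 = 2, a_2 = 7/2, a_3 = 7/3, a_4 = 49/24, a_5 = 49/60


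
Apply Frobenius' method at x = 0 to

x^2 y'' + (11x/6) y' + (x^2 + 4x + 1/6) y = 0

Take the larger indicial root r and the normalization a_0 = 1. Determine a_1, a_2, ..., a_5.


Write in Frobenius form y'' + (p(x)/x) y' + (q(x)/x^2) y = 0:
  p(x) = 11/6,  q(x) = x^2 + 4x + 1/6.
Indicial equation: r(r-1) + (11/6) r + (1/6) = 0 -> roots r_1 = -1/3, r_2 = -1/2.
Take r = r_1 = -1/3. Let y(x) = x^r sum_{n>=0} a_n x^n with a_0 = 1.
Substitute y = x^r sum a_n x^n and match x^{r+n}. The recurrence is
  D(n) a_n + 4 a_{n-1} + 1 a_{n-2} = 0,  where D(n) = (r+n)(r+n-1) + (11/6)(r+n) + (1/6).
  a_n = [-4 a_{n-1} - 1 a_{n-2}] / D(n).
Since the indicial polynomial factors as (r - r_1)(r - r_2), D(n) = (r_1 + n - r_1)(r_1 + n - r_2) = n(n + 1/6).
Evaluating step by step (a_0 = 1):
  n = 1: D(1) = 1(1 + 1/6) = 7/6; numerator = -4(1) = -4; a_1 = (-4)/(7/6) = -24/7
  n = 2: D(2) = 2(2 + 1/6) = 13/3; numerator = -4(-24/7) - 1(1) = 89/7; a_2 = (89/7)/(13/3) = 267/91
  n = 3: D(3) = 3(3 + 1/6) = 19/2; numerator = -4(267/91) - 1(-24/7) = -108/13; a_3 = (-108/13)/(19/2) = -216/247
  n = 4: D(4) = 4(4 + 1/6) = 50/3; numerator = -4(-216/247) - 1(267/91) = 75/133; a_4 = (75/133)/(50/3) = 9/266
  n = 5: D(5) = 5(5 + 1/6) = 155/6; numerator = -4(9/266) - 1(-216/247) = 1278/1729; a_5 = (1278/1729)/(155/6) = 7668/267995

r = -1/3; a_0 = 1; a_1 = -24/7; a_2 = 267/91; a_3 = -216/247; a_4 = 9/266; a_5 = 7668/267995


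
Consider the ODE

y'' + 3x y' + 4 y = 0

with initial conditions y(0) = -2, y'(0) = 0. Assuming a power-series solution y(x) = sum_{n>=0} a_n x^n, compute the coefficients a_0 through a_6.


Ansatz: y(x) = sum_{n>=0} a_n x^n, so y'(x) = sum_{n>=1} n a_n x^(n-1) and y''(x) = sum_{n>=2} n(n-1) a_n x^(n-2).
Substitute into P(x) y'' + Q(x) y' + R(x) y = 0 with P(x) = 1, Q(x) = 3x, R(x) = 4, and match powers of x.
Initial conditions: a_0 = -2, a_1 = 0.
Setting the coefficient of each power of x to zero and solving order by order (substituting the coefficients already found):
  x^0: 2 a_2 + 4 a_0 = 0  ->  2 a_2 = -4 a_0 = 8  ->  a_2 = 4
  x^1: 6 a_3 + 7 a_1 = 0  ->  6 a_3 = -7 a_1 = 0  ->  a_3 = 0
  x^2: 12 a_4 + 10 a_2 = 0  ->  12 a_4 = -10 a_2 = -40  ->  a_4 = -10/3
  x^3: 20 a_5 + 13 a_3 = 0  ->  20 a_5 = -13 a_3 = 0  ->  a_5 = 0
  x^4: 30 a_6 + 16 a_4 = 0  ->  30 a_6 = -16 a_4 = 160/3  ->  a_6 = 16/9
Truncated series: y(x) = -2 + 4 x^2 - (10/3) x^4 + (16/9) x^6 + O(x^7).

a_0 = -2; a_1 = 0; a_2 = 4; a_3 = 0; a_4 = -10/3; a_5 = 0; a_6 = 16/9


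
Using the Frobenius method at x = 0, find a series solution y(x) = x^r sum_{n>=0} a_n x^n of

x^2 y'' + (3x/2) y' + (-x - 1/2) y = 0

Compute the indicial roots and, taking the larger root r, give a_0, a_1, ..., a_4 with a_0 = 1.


Write in Frobenius form y'' + (p(x)/x) y' + (q(x)/x^2) y = 0:
  p(x) = 3/2,  q(x) = -x - 1/2.
Indicial equation: r(r-1) + (3/2) r + (-1/2) = 0 -> roots r_1 = 1/2, r_2 = -1.
Take r = r_1 = 1/2. Let y(x) = x^r sum_{n>=0} a_n x^n with a_0 = 1.
Substitute y = x^r sum a_n x^n and match x^{r+n}. The recurrence is
  D(n) a_n - 1 a_{n-1} = 0,  where D(n) = (r+n)(r+n-1) + (3/2)(r+n) + (-1/2).
  a_n = 1 / D(n) * a_{n-1}.
Since the indicial polynomial factors as (r - r_1)(r - r_2), D(n) = (r_1 + n - r_1)(r_1 + n - r_2) = n(n + 3/2).
Evaluating step by step (a_0 = 1):
  n = 1: D(1) = 1(1 + 3/2) = 5/2; numerator = 1(1) = 1; a_1 = (1)/(5/2) = 2/5
  n = 2: D(2) = 2(2 + 3/2) = 7; numerator = 1(2/5) = 2/5; a_2 = (2/5)/(7) = 2/35
  n = 3: D(3) = 3(3 + 3/2) = 27/2; numerator = 1(2/35) = 2/35; a_3 = (2/35)/(27/2) = 4/945
  n = 4: D(4) = 4(4 + 3/2) = 22; numerator = 1(4/945) = 4/945; a_4 = (4/945)/(22) = 2/10395

r = 1/2; a_0 = 1; a_1 = 2/5; a_2 = 2/35; a_3 = 4/945; a_4 = 2/10395


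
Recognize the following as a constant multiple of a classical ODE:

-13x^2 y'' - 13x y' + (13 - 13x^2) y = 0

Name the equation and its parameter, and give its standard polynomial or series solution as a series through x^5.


All three coefficients share the factor -13; dividing through by -13 gives  x^2 y'' + x y' + (x^2 - 1) y = 0.
This matches the Bessel equation x^2 y'' + x y' + (x^2 - nu^2) y = 0 with nu^2 = 1, so nu = 1; the solution bounded at x = 0 is J_1(x).
Frobenius at x = 0: indicial roots ±nu; for r = nu the recurrence k(k + 2nu) c_k = -c_{k-2} gives the standard series J_nu(x) = sum_{k>=0} (-1)^k / (k! (k+nu)!) (x/2)^(2k+nu). Evaluate the first 3 terms:
  k = 0: (-1)^0 / (0! * 1! * 2^1) x^1 = 1/(1*1*2) x^1 = (1/2) x^1
  k = 1: (-1)^1 / (1! * 2! * 2^3) x^3 = -1/(1*2*8) x^3 = (-1/16) x^3
  k = 2: (-1)^2 / (2! * 3! * 2^5) x^5 = 1/(2*6*32) x^5 = (1/384) x^5
Hence J_1(x) = x^5/384 - x^3/16 + x/2 + ....

J_1(x); series = x^5/384 - x^3/16 + x/2


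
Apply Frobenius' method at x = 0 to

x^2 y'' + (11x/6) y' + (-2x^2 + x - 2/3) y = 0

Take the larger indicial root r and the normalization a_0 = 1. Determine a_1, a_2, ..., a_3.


Write in Frobenius form y'' + (p(x)/x) y' + (q(x)/x^2) y = 0:
  p(x) = 11/6,  q(x) = -2x^2 + x - 2/3.
Indicial equation: r(r-1) + (11/6) r + (-2/3) = 0 -> roots r_1 = 1/2, r_2 = -4/3.
Take r = r_1 = 1/2. Let y(x) = x^r sum_{n>=0} a_n x^n with a_0 = 1.
Substitute y = x^r sum a_n x^n and match x^{r+n}. The recurrence is
  D(n) a_n + 1 a_{n-1} - 2 a_{n-2} = 0,  where D(n) = (r+n)(r+n-1) + (11/6)(r+n) + (-2/3).
  a_n = [-1 a_{n-1} + 2 a_{n-2}] / D(n).
Since the indicial polynomial factors as (r - r_1)(r - r_2), D(n) = (r_1 + n - r_1)(r_1 + n - r_2) = n(n + 11/6).
Evaluating step by step (a_0 = 1):
  n = 1: D(1) = 1(1 + 11/6) = 17/6; numerator = -1(1) = -1; a_1 = (-1)/(17/6) = -6/17
  n = 2: D(2) = 2(2 + 11/6) = 23/3; numerator = -1(-6/17) + 2(1) = 40/17; a_2 = (40/17)/(23/3) = 120/391
  n = 3: D(3) = 3(3 + 11/6) = 29/2; numerator = -1(120/391) + 2(-6/17) = -396/391; a_3 = (-396/391)/(29/2) = -792/11339

r = 1/2; a_0 = 1; a_1 = -6/17; a_2 = 120/391; a_3 = -792/11339


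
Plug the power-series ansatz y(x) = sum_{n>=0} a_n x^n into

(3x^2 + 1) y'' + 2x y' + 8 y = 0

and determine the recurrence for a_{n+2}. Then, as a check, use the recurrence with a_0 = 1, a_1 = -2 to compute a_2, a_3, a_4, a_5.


Substitute y = sum_n a_n x^n.
(1 + 3 x^2) y'' contributes (n+2)(n+1) a_{n+2} + 3 n(n-1) a_n at x^n.
2 x y'(x) contributes 2 n a_n at x^n.
8 y(x) contributes 8 a_n at x^n.
Matching x^n: (n+2)(n+1) a_{n+2} + (3 n(n-1) + 2 n + 8) a_n = 0.
Thus a_{n+2} = (-3 n(n-1) - 2 n - 8) / ((n+1)(n+2)) * a_n.

Check with a_0 = 1, a_1 = -2 (apply the recurrence for n = 0, 1, 2, 3): a_0 = 1, a_1 = -2, a_2 = -4, a_3 = 10/3, a_4 = 6, a_5 = -16/3.

a_(n+2) = (-3 n(n-1) - 2 n - 8) / ((n+1)(n+2)) * a_n; check: a_0 = 1, a_1 = -2, a_2 = -4, a_3 = 10/3, a_4 = 6, a_5 = -16/3


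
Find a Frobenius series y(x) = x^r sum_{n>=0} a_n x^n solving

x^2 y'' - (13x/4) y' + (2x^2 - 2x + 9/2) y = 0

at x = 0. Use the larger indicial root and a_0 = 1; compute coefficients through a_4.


Write in Frobenius form y'' + (p(x)/x) y' + (q(x)/x^2) y = 0:
  p(x) = -13/4,  q(x) = 2x^2 - 2x + 9/2.
Indicial equation: r(r-1) + (-13/4) r + (9/2) = 0 -> roots r_1 = 9/4, r_2 = 2.
Take r = r_1 = 9/4. Let y(x) = x^r sum_{n>=0} a_n x^n with a_0 = 1.
Substitute y = x^r sum a_n x^n and match x^{r+n}. The recurrence is
  D(n) a_n - 2 a_{n-1} + 2 a_{n-2} = 0,  where D(n) = (r+n)(r+n-1) + (-13/4)(r+n) + (9/2).
  a_n = [2 a_{n-1} - 2 a_{n-2}] / D(n).
Since the indicial polynomial factors as (r - r_1)(r - r_2), D(n) = (r_1 + n - r_1)(r_1 + n - r_2) = n(n + 1/4).
Evaluating step by step (a_0 = 1):
  n = 1: D(1) = 1(1 + 1/4) = 5/4; numerator = 2(1) = 2; a_1 = (2)/(5/4) = 8/5
  n = 2: D(2) = 2(2 + 1/4) = 9/2; numerator = 2(8/5) - 2(1) = 6/5; a_2 = (6/5)/(9/2) = 4/15
  n = 3: D(3) = 3(3 + 1/4) = 39/4; numerator = 2(4/15) - 2(8/5) = -8/3; a_3 = (-8/3)/(39/4) = -32/117
  n = 4: D(4) = 4(4 + 1/4) = 17; numerator = 2(-32/117) - 2(4/15) = -632/585; a_4 = (-632/585)/(17) = -632/9945

r = 9/4; a_0 = 1; a_1 = 8/5; a_2 = 4/15; a_3 = -32/117; a_4 = -632/9945


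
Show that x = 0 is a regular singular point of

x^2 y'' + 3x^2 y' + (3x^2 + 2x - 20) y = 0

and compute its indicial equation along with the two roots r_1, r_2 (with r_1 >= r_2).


Divide by x^2 to reach normal form y'' + P_1(x) y' + P_2(x) y = 0 with P_1(x) = 3 and P_2(x) = 3 + 2/x - 20/x^2.
x = 0 is a singular point because the y-coefficient 3 + 2/x - 20/x^2 has a pole at x = 0.
It is a regular singular point because x P_1(x) = p(x) = 3x and x^2 P_2(x) = q(x) = 3x^2 + 2x - 20 are polynomials, hence analytic at x = 0.
p(0) = 0,  q(0) = -20.
Indicial equation: r(r-1) + p(0) r + q(0) = 0, i.e. r^2 + (p(0) - 1) r + q(0) = 0, i.e. r^2 - 1 r - 20 = 0.
Discriminant: (-1)^2 - 4(-20) = 81, so r = (1 ± 9)/2.
Solving: r_1 = 5, r_2 = -4.

indicial: r^2 - 1 r - 20 = 0; roots r_1 = 5, r_2 = -4


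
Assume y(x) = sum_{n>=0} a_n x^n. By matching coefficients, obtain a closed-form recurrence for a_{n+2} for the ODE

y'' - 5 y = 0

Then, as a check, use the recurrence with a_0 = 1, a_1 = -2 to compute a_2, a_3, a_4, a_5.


Substitute y = sum_n a_n x^n into y'' + (const) y = 0.
y''(x) = sum_{n>=0} (n+2)(n+1) a_{n+2} x^n.
The ODE becomes sum_n [(n+2)(n+1) a_{n+2} - 5 a_n] x^n = 0.
Setting each coefficient to zero gives the recurrence:
  (n+2)(n+1) a_{n+2} - 5 a_n = 0,
  a_{n+2} = 5 / ((n+1)(n+2)) a_n.

Check with a_0 = 1, a_1 = -2 (apply the recurrence for n = 0, 1, 2, 3): a_0 = 1, a_1 = -2, a_2 = 5/2, a_3 = -5/3, a_4 = 25/24, a_5 = -5/12.

a_{n+2} = 5/((n+1)(n+2)) * a_n; check: a_0 = 1, a_1 = -2, a_2 = 5/2, a_3 = -5/3, a_4 = 25/24, a_5 = -5/12


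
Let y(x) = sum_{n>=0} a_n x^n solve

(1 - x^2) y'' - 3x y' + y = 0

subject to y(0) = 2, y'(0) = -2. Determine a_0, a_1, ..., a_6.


Ansatz: y(x) = sum_{n>=0} a_n x^n, so y'(x) = sum_{n>=1} n a_n x^(n-1) and y''(x) = sum_{n>=2} n(n-1) a_n x^(n-2).
Substitute into P(x) y'' + Q(x) y' + R(x) y = 0 with P(x) = 1 - x^2, Q(x) = -3x, R(x) = 1, and match powers of x.
Initial conditions: a_0 = 2, a_1 = -2.
Setting the coefficient of each power of x to zero and solving order by order (substituting the coefficients already found):
  x^0: 2 a_2 + a_0 = 0  ->  2 a_2 = -a_0 = -2  ->  a_2 = -1
  x^1: 6 a_3 - 2 a_1 = 0  ->  6 a_3 = 2 a_1 = -4  ->  a_3 = -2/3
  x^2: 12 a_4 - 7 a_2 = 0  ->  12 a_4 = 7 a_2 = -7  ->  a_4 = -7/12
  x^3: 20 a_5 - 14 a_3 = 0  ->  20 a_5 = 14 a_3 = -28/3  ->  a_5 = -7/15
  x^4: 30 a_6 - 23 a_4 = 0  ->  30 a_6 = 23 a_4 = -161/12  ->  a_6 = -161/360
Truncated series: y(x) = 2 - 2 x - x^2 - (2/3) x^3 - (7/12) x^4 - (7/15) x^5 - (161/360) x^6 + O(x^7).

a_0 = 2; a_1 = -2; a_2 = -1; a_3 = -2/3; a_4 = -7/12; a_5 = -7/15; a_6 = -161/360


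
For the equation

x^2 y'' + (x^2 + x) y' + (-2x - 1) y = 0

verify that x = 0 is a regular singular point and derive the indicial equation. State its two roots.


Divide by x^2 to reach normal form y'' + P_1(x) y' + P_2(x) y = 0 with P_1(x) = 1 + 1/x and P_2(x) = -2/x - 1/x^2.
x = 0 is a singular point because the y'-coefficient 1 + 1/x has a pole at x = 0 and the y-coefficient -2/x - 1/x^2 has a pole at x = 0.
It is a regular singular point because x P_1(x) = p(x) = x + 1 and x^2 P_2(x) = q(x) = -2x - 1 are polynomials, hence analytic at x = 0.
p(0) = 1,  q(0) = -1.
Indicial equation: r(r-1) + p(0) r + q(0) = 0, i.e. r^2 + (p(0) - 1) r + q(0) = 0, i.e. r^2 - 1 = 0.
Discriminant: (0)^2 - 4(-1) = 4, so r = (0 ± 2)/2.
Solving: r_1 = 1, r_2 = -1.

indicial: r^2 - 1 = 0; roots r_1 = 1, r_2 = -1


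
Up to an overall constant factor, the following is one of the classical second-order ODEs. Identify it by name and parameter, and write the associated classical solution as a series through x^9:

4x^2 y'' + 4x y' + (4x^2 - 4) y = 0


All three coefficients share the factor 4; dividing through by 4 gives  x^2 y'' + x y' + (x^2 - 1) y = 0.
This matches the Bessel equation x^2 y'' + x y' + (x^2 - nu^2) y = 0 with nu^2 = 1, so nu = 1; the solution bounded at x = 0 is J_1(x).
Frobenius at x = 0: indicial roots ±nu; for r = nu the recurrence k(k + 2nu) c_k = -c_{k-2} gives the standard series J_nu(x) = sum_{k>=0} (-1)^k / (k! (k+nu)!) (x/2)^(2k+nu). Evaluate the first 5 terms:
  k = 0: (-1)^0 / (0! * 1! * 2^1) x^1 = 1/(1*1*2) x^1 = (1/2) x^1
  k = 1: (-1)^1 / (1! * 2! * 2^3) x^3 = -1/(1*2*8) x^3 = (-1/16) x^3
  k = 2: (-1)^2 / (2! * 3! * 2^5) x^5 = 1/(2*6*32) x^5 = (1/384) x^5
  k = 3: (-1)^3 / (3! * 4! * 2^7) x^7 = -1/(6*24*128) x^7 = (-1/18432) x^7
  k = 4: (-1)^4 / (4! * 5! * 2^9) x^9 = 1/(24*120*512) x^9 = (1/1474560) x^9
Hence J_1(x) = x^9/1474560 - x^7/18432 + x^5/384 - x^3/16 + x/2 + ....

J_1(x); series = x^9/1474560 - x^7/18432 + x^5/384 - x^3/16 + x/2


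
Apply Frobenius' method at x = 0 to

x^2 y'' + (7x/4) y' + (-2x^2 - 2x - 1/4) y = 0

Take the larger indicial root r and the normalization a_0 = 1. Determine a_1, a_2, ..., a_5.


Write in Frobenius form y'' + (p(x)/x) y' + (q(x)/x^2) y = 0:
  p(x) = 7/4,  q(x) = -2x^2 - 2x - 1/4.
Indicial equation: r(r-1) + (7/4) r + (-1/4) = 0 -> roots r_1 = 1/4, r_2 = -1.
Take r = r_1 = 1/4. Let y(x) = x^r sum_{n>=0} a_n x^n with a_0 = 1.
Substitute y = x^r sum a_n x^n and match x^{r+n}. The recurrence is
  D(n) a_n - 2 a_{n-1} - 2 a_{n-2} = 0,  where D(n) = (r+n)(r+n-1) + (7/4)(r+n) + (-1/4).
  a_n = [2 a_{n-1} + 2 a_{n-2}] / D(n).
Since the indicial polynomial factors as (r - r_1)(r - r_2), D(n) = (r_1 + n - r_1)(r_1 + n - r_2) = n(n + 5/4).
Evaluating step by step (a_0 = 1):
  n = 1: D(1) = 1(1 + 5/4) = 9/4; numerator = 2(1) = 2; a_1 = (2)/(9/4) = 8/9
  n = 2: D(2) = 2(2 + 5/4) = 13/2; numerator = 2(8/9) + 2(1) = 34/9; a_2 = (34/9)/(13/2) = 68/117
  n = 3: D(3) = 3(3 + 5/4) = 51/4; numerator = 2(68/117) + 2(8/9) = 344/117; a_3 = (344/117)/(51/4) = 1376/5967
  n = 4: D(4) = 4(4 + 5/4) = 21; numerator = 2(1376/5967) + 2(68/117) = 9688/5967; a_4 = (9688/5967)/(21) = 1384/17901
  n = 5: D(5) = 5(5 + 5/4) = 125/4; numerator = 2(1384/17901) + 2(1376/5967) = 848/1377; a_5 = (848/1377)/(125/4) = 3392/172125

r = 1/4; a_0 = 1; a_1 = 8/9; a_2 = 68/117; a_3 = 1376/5967; a_4 = 1384/17901; a_5 = 3392/172125


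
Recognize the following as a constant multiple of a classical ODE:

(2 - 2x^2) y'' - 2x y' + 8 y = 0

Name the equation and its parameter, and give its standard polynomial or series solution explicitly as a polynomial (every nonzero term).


All three coefficients share the factor 2; dividing through by 2 gives  (1 - x^2) y'' - x y' + 4 y = 0.
This matches the Chebyshev equation (1 - x^2) y'' - x y' + n^2 y = 0 (note the -x y' term, not -2x y') with n^2 = 4, so n = 2; the polynomial solution is T_2(x).
With y = sum_k a_k x^k, matching x^k gives (k+2)(k+1) a_{k+2} = (k^2 - n^2) a_k = (k - 2)(k + 2) a_k. The right side vanishes at k = 2, so the series with the parity of 2 terminates at degree 2.
Standard normalization: leading coefficient of T_n is 2^(n-1), so a_2 = 2^1 = 2. Work downward with a_k = (k+1)(k+2) a_{k+2} / ((k - 2)(k + 2)):
  a_0 = (1)(2)(2) / ((0 - 2)(0 + 2)) = 4/(-4) = -1
Hence T_2(x) = 2 x^2 - 1.

T_2(x); series = 2 x^2 - 1


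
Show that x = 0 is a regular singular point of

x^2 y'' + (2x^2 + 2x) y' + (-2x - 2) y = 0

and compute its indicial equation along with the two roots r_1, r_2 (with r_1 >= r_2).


Divide by x^2 to reach normal form y'' + P_1(x) y' + P_2(x) y = 0 with P_1(x) = 2 + 2/x and P_2(x) = -2/x - 2/x^2.
x = 0 is a singular point because the y'-coefficient 2 + 2/x has a pole at x = 0 and the y-coefficient -2/x - 2/x^2 has a pole at x = 0.
It is a regular singular point because x P_1(x) = p(x) = 2x + 2 and x^2 P_2(x) = q(x) = -2x - 2 are polynomials, hence analytic at x = 0.
p(0) = 2,  q(0) = -2.
Indicial equation: r(r-1) + p(0) r + q(0) = 0, i.e. r^2 + (p(0) - 1) r + q(0) = 0, i.e. r^2 + 1 r - 2 = 0.
Discriminant: (1)^2 - 4(-2) = 9, so r = (-1 ± 3)/2.
Solving: r_1 = 1, r_2 = -2.

indicial: r^2 + 1 r - 2 = 0; roots r_1 = 1, r_2 = -2


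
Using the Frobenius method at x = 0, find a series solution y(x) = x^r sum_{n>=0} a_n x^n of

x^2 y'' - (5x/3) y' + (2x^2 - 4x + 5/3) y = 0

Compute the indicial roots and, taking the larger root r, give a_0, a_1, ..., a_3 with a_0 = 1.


Write in Frobenius form y'' + (p(x)/x) y' + (q(x)/x^2) y = 0:
  p(x) = -5/3,  q(x) = 2x^2 - 4x + 5/3.
Indicial equation: r(r-1) + (-5/3) r + (5/3) = 0 -> roots r_1 = 5/3, r_2 = 1.
Take r = r_1 = 5/3. Let y(x) = x^r sum_{n>=0} a_n x^n with a_0 = 1.
Substitute y = x^r sum a_n x^n and match x^{r+n}. The recurrence is
  D(n) a_n - 4 a_{n-1} + 2 a_{n-2} = 0,  where D(n) = (r+n)(r+n-1) + (-5/3)(r+n) + (5/3).
  a_n = [4 a_{n-1} - 2 a_{n-2}] / D(n).
Since the indicial polynomial factors as (r - r_1)(r - r_2), D(n) = (r_1 + n - r_1)(r_1 + n - r_2) = n(n + 2/3).
Evaluating step by step (a_0 = 1):
  n = 1: D(1) = 1(1 + 2/3) = 5/3; numerator = 4(1) = 4; a_1 = (4)/(5/3) = 12/5
  n = 2: D(2) = 2(2 + 2/3) = 16/3; numerator = 4(12/5) - 2(1) = 38/5; a_2 = (38/5)/(16/3) = 57/40
  n = 3: D(3) = 3(3 + 2/3) = 11; numerator = 4(57/40) - 2(12/5) = 9/10; a_3 = (9/10)/(11) = 9/110

r = 5/3; a_0 = 1; a_1 = 12/5; a_2 = 57/40; a_3 = 9/110


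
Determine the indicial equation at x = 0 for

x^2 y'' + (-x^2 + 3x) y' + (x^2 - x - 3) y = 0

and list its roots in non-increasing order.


Divide by x^2 to reach normal form y'' + P_1(x) y' + P_2(x) y = 0 with P_1(x) = -1 + 3/x and P_2(x) = 1 - 1/x - 3/x^2.
x = 0 is a singular point because the y'-coefficient -1 + 3/x has a pole at x = 0 and the y-coefficient 1 - 1/x - 3/x^2 has a pole at x = 0.
It is a regular singular point because x P_1(x) = p(x) = 3 - x and x^2 P_2(x) = q(x) = x^2 - x - 3 are polynomials, hence analytic at x = 0.
p(0) = 3,  q(0) = -3.
Indicial equation: r(r-1) + p(0) r + q(0) = 0, i.e. r^2 + (p(0) - 1) r + q(0) = 0, i.e. r^2 + 2 r - 3 = 0.
Discriminant: (2)^2 - 4(-3) = 16, so r = (-2 ± 4)/2.
Solving: r_1 = 1, r_2 = -3.

indicial: r^2 + 2 r - 3 = 0; roots r_1 = 1, r_2 = -3


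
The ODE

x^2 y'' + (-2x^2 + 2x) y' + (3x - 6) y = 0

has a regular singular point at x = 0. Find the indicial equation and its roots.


Divide by x^2 to reach normal form y'' + P_1(x) y' + P_2(x) y = 0 with P_1(x) = -2 + 2/x and P_2(x) = 3/x - 6/x^2.
x = 0 is a singular point because the y'-coefficient -2 + 2/x has a pole at x = 0 and the y-coefficient 3/x - 6/x^2 has a pole at x = 0.
It is a regular singular point because x P_1(x) = p(x) = 2 - 2x and x^2 P_2(x) = q(x) = 3x - 6 are polynomials, hence analytic at x = 0.
p(0) = 2,  q(0) = -6.
Indicial equation: r(r-1) + p(0) r + q(0) = 0, i.e. r^2 + (p(0) - 1) r + q(0) = 0, i.e. r^2 + 1 r - 6 = 0.
Discriminant: (1)^2 - 4(-6) = 25, so r = (-1 ± 5)/2.
Solving: r_1 = 2, r_2 = -3.

indicial: r^2 + 1 r - 6 = 0; roots r_1 = 2, r_2 = -3


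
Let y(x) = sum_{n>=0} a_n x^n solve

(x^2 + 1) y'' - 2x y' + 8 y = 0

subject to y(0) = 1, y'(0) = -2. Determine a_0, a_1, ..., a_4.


Ansatz: y(x) = sum_{n>=0} a_n x^n, so y'(x) = sum_{n>=1} n a_n x^(n-1) and y''(x) = sum_{n>=2} n(n-1) a_n x^(n-2).
Substitute into P(x) y'' + Q(x) y' + R(x) y = 0 with P(x) = x^2 + 1, Q(x) = -2x, R(x) = 8, and match powers of x.
Initial conditions: a_0 = 1, a_1 = -2.
Setting the coefficient of each power of x to zero and solving order by order (substituting the coefficients already found):
  x^0: 2 a_2 + 8 a_0 = 0  ->  2 a_2 = -8 a_0 = -8  ->  a_2 = -4
  x^1: 6 a_3 + 6 a_1 = 0  ->  6 a_3 = -6 a_1 = 12  ->  a_3 = 2
  x^2: 12 a_4 + 6 a_2 = 0  ->  12 a_4 = -6 a_2 = 24  ->  a_4 = 2
Truncated series: y(x) = 1 - 2 x - 4 x^2 + 2 x^3 + 2 x^4 + O(x^5).

a_0 = 1; a_1 = -2; a_2 = -4; a_3 = 2; a_4 = 2


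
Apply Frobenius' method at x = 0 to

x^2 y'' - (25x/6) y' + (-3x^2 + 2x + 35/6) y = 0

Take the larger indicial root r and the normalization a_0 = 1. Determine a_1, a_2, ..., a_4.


Write in Frobenius form y'' + (p(x)/x) y' + (q(x)/x^2) y = 0:
  p(x) = -25/6,  q(x) = -3x^2 + 2x + 35/6.
Indicial equation: r(r-1) + (-25/6) r + (35/6) = 0 -> roots r_1 = 7/2, r_2 = 5/3.
Take r = r_1 = 7/2. Let y(x) = x^r sum_{n>=0} a_n x^n with a_0 = 1.
Substitute y = x^r sum a_n x^n and match x^{r+n}. The recurrence is
  D(n) a_n + 2 a_{n-1} - 3 a_{n-2} = 0,  where D(n) = (r+n)(r+n-1) + (-25/6)(r+n) + (35/6).
  a_n = [-2 a_{n-1} + 3 a_{n-2}] / D(n).
Since the indicial polynomial factors as (r - r_1)(r - r_2), D(n) = (r_1 + n - r_1)(r_1 + n - r_2) = n(n + 11/6).
Evaluating step by step (a_0 = 1):
  n = 1: D(1) = 1(1 + 11/6) = 17/6; numerator = -2(1) = -2; a_1 = (-2)/(17/6) = -12/17
  n = 2: D(2) = 2(2 + 11/6) = 23/3; numerator = -2(-12/17) + 3(1) = 75/17; a_2 = (75/17)/(23/3) = 225/391
  n = 3: D(3) = 3(3 + 11/6) = 29/2; numerator = -2(225/391) + 3(-12/17) = -1278/391; a_3 = (-1278/391)/(29/2) = -2556/11339
  n = 4: D(4) = 4(4 + 11/6) = 70/3; numerator = -2(-2556/11339) + 3(225/391) = 24687/11339; a_4 = (24687/11339)/(70/3) = 74061/793730

r = 7/2; a_0 = 1; a_1 = -12/17; a_2 = 225/391; a_3 = -2556/11339; a_4 = 74061/793730


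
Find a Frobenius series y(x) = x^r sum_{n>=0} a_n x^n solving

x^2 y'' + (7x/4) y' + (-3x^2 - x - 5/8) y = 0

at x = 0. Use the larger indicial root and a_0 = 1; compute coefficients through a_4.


Write in Frobenius form y'' + (p(x)/x) y' + (q(x)/x^2) y = 0:
  p(x) = 7/4,  q(x) = -3x^2 - x - 5/8.
Indicial equation: r(r-1) + (7/4) r + (-5/8) = 0 -> roots r_1 = 1/2, r_2 = -5/4.
Take r = r_1 = 1/2. Let y(x) = x^r sum_{n>=0} a_n x^n with a_0 = 1.
Substitute y = x^r sum a_n x^n and match x^{r+n}. The recurrence is
  D(n) a_n - 1 a_{n-1} - 3 a_{n-2} = 0,  where D(n) = (r+n)(r+n-1) + (7/4)(r+n) + (-5/8).
  a_n = [1 a_{n-1} + 3 a_{n-2}] / D(n).
Since the indicial polynomial factors as (r - r_1)(r - r_2), D(n) = (r_1 + n - r_1)(r_1 + n - r_2) = n(n + 7/4).
Evaluating step by step (a_0 = 1):
  n = 1: D(1) = 1(1 + 7/4) = 11/4; numerator = 1(1) = 1; a_1 = (1)/(11/4) = 4/11
  n = 2: D(2) = 2(2 + 7/4) = 15/2; numerator = 1(4/11) + 3(1) = 37/11; a_2 = (37/11)/(15/2) = 74/165
  n = 3: D(3) = 3(3 + 7/4) = 57/4; numerator = 1(74/165) + 3(4/11) = 254/165; a_3 = (254/165)/(57/4) = 1016/9405
  n = 4: D(4) = 4(4 + 7/4) = 23; numerator = 1(1016/9405) + 3(74/165) = 2734/1881; a_4 = (2734/1881)/(23) = 2734/43263

r = 1/2; a_0 = 1; a_1 = 4/11; a_2 = 74/165; a_3 = 1016/9405; a_4 = 2734/43263


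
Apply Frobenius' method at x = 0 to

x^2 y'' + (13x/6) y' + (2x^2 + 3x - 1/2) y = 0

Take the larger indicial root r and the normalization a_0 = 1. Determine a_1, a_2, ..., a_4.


Write in Frobenius form y'' + (p(x)/x) y' + (q(x)/x^2) y = 0:
  p(x) = 13/6,  q(x) = 2x^2 + 3x - 1/2.
Indicial equation: r(r-1) + (13/6) r + (-1/2) = 0 -> roots r_1 = 1/3, r_2 = -3/2.
Take r = r_1 = 1/3. Let y(x) = x^r sum_{n>=0} a_n x^n with a_0 = 1.
Substitute y = x^r sum a_n x^n and match x^{r+n}. The recurrence is
  D(n) a_n + 3 a_{n-1} + 2 a_{n-2} = 0,  where D(n) = (r+n)(r+n-1) + (13/6)(r+n) + (-1/2).
  a_n = [-3 a_{n-1} - 2 a_{n-2}] / D(n).
Since the indicial polynomial factors as (r - r_1)(r - r_2), D(n) = (r_1 + n - r_1)(r_1 + n - r_2) = n(n + 11/6).
Evaluating step by step (a_0 = 1):
  n = 1: D(1) = 1(1 + 11/6) = 17/6; numerator = -3(1) = -3; a_1 = (-3)/(17/6) = -18/17
  n = 2: D(2) = 2(2 + 11/6) = 23/3; numerator = -3(-18/17) - 2(1) = 20/17; a_2 = (20/17)/(23/3) = 60/391
  n = 3: D(3) = 3(3 + 11/6) = 29/2; numerator = -3(60/391) - 2(-18/17) = 648/391; a_3 = (648/391)/(29/2) = 1296/11339
  n = 4: D(4) = 4(4 + 11/6) = 70/3; numerator = -3(1296/11339) - 2(60/391) = -7368/11339; a_4 = (-7368/11339)/(70/3) = -11052/396865

r = 1/3; a_0 = 1; a_1 = -18/17; a_2 = 60/391; a_3 = 1296/11339; a_4 = -11052/396865


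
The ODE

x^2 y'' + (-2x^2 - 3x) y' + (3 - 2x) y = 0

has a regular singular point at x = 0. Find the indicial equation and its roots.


Divide by x^2 to reach normal form y'' + P_1(x) y' + P_2(x) y = 0 with P_1(x) = -2 - 3/x and P_2(x) = -2/x + 3/x^2.
x = 0 is a singular point because the y'-coefficient -2 - 3/x has a pole at x = 0 and the y-coefficient -2/x + 3/x^2 has a pole at x = 0.
It is a regular singular point because x P_1(x) = p(x) = -2x - 3 and x^2 P_2(x) = q(x) = 3 - 2x are polynomials, hence analytic at x = 0.
p(0) = -3,  q(0) = 3.
Indicial equation: r(r-1) + p(0) r + q(0) = 0, i.e. r^2 + (p(0) - 1) r + q(0) = 0, i.e. r^2 - 4 r + 3 = 0.
Discriminant: (-4)^2 - 4(3) = 4, so r = (4 ± 2)/2.
Solving: r_1 = 3, r_2 = 1.

indicial: r^2 - 4 r + 3 = 0; roots r_1 = 3, r_2 = 1


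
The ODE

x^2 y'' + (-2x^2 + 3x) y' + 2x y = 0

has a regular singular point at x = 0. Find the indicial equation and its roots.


Divide by x^2 to reach normal form y'' + P_1(x) y' + P_2(x) y = 0 with P_1(x) = -2 + 3/x and P_2(x) = 2/x.
x = 0 is a singular point because the y'-coefficient -2 + 3/x has a pole at x = 0 and the y-coefficient 2/x has a pole at x = 0.
It is a regular singular point because x P_1(x) = p(x) = 3 - 2x and x^2 P_2(x) = q(x) = 2x are polynomials, hence analytic at x = 0.
p(0) = 3,  q(0) = 0.
Indicial equation: r(r-1) + p(0) r + q(0) = 0, i.e. r^2 + (p(0) - 1) r + q(0) = 0, i.e. r^2 + 2 r = 0.
Discriminant: (2)^2 - 4(0) = 4, so r = (-2 ± 2)/2.
Solving: r_1 = 0, r_2 = -2.

indicial: r^2 + 2 r = 0; roots r_1 = 0, r_2 = -2


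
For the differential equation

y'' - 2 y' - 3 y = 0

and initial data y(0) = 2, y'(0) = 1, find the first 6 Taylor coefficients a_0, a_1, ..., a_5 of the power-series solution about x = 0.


Ansatz: y(x) = sum_{n>=0} a_n x^n, so y'(x) = sum_{n>=1} n a_n x^(n-1) and y''(x) = sum_{n>=2} n(n-1) a_n x^(n-2).
Substitute into P(x) y'' + Q(x) y' + R(x) y = 0 with P(x) = 1, Q(x) = -2, R(x) = -3, and match powers of x.
Initial conditions: a_0 = 2, a_1 = 1.
Setting the coefficient of each power of x to zero and solving order by order (substituting the coefficients already found):
  x^0: 2 a_2 - 2 a_1 - 3 a_0 = 0  ->  2 a_2 = 2 a_1 + 3 a_0 = 8  ->  a_2 = 4
  x^1: 6 a_3 - 4 a_2 - 3 a_1 = 0  ->  6 a_3 = 4 a_2 + 3 a_1 = 19  ->  a_3 = 19/6
  x^2: 12 a_4 - 6 a_3 - 3 a_2 = 0  ->  12 a_4 = 6 a_3 + 3 a_2 = 31  ->  a_4 = 31/12
  x^3: 20 a_5 - 8 a_4 - 3 a_3 = 0  ->  20 a_5 = 8 a_4 + 3 a_3 = 181/6  ->  a_5 = 181/120
Truncated series: y(x) = 2 + x + 4 x^2 + (19/6) x^3 + (31/12) x^4 + (181/120) x^5 + O(x^6).

a_0 = 2; a_1 = 1; a_2 = 4; a_3 = 19/6; a_4 = 31/12; a_5 = 181/120


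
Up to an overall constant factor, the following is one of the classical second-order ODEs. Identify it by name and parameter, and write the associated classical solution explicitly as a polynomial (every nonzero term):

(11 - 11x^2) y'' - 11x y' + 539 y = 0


All three coefficients share the factor 11; dividing through by 11 gives  (1 - x^2) y'' - x y' + 49 y = 0.
This matches the Chebyshev equation (1 - x^2) y'' - x y' + n^2 y = 0 (note the -x y' term, not -2x y') with n^2 = 49, so n = 7; the polynomial solution is T_7(x).
With y = sum_k a_k x^k, matching x^k gives (k+2)(k+1) a_{k+2} = (k^2 - n^2) a_k = (k - 7)(k + 7) a_k. The right side vanishes at k = 7, so the series with the parity of 7 terminates at degree 7.
Standard normalization: leading coefficient of T_n is 2^(n-1), so a_7 = 2^6 = 64. Work downward with a_k = (k+1)(k+2) a_{k+2} / ((k - 7)(k + 7)):
  a_5 = (6)(7)(64) / ((5 - 7)(5 + 7)) = 2688/(-24) = -112
  a_3 = (4)(5)(-112) / ((3 - 7)(3 + 7)) = -2240/(-40) = 56
  a_1 = (2)(3)(56) / ((1 - 7)(1 + 7)) = 336/(-48) = -7
Hence T_7(x) = 64 x^7 - 112 x^5 + 56 x^3 - 7 x.

T_7(x); series = 64 x^7 - 112 x^5 + 56 x^3 - 7 x


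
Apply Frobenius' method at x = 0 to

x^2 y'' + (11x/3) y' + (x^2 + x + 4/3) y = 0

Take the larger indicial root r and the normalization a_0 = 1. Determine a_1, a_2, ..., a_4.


Write in Frobenius form y'' + (p(x)/x) y' + (q(x)/x^2) y = 0:
  p(x) = 11/3,  q(x) = x^2 + x + 4/3.
Indicial equation: r(r-1) + (11/3) r + (4/3) = 0 -> roots r_1 = -2/3, r_2 = -2.
Take r = r_1 = -2/3. Let y(x) = x^r sum_{n>=0} a_n x^n with a_0 = 1.
Substitute y = x^r sum a_n x^n and match x^{r+n}. The recurrence is
  D(n) a_n + 1 a_{n-1} + 1 a_{n-2} = 0,  where D(n) = (r+n)(r+n-1) + (11/3)(r+n) + (4/3).
  a_n = [-1 a_{n-1} - 1 a_{n-2}] / D(n).
Since the indicial polynomial factors as (r - r_1)(r - r_2), D(n) = (r_1 + n - r_1)(r_1 + n - r_2) = n(n + 4/3).
Evaluating step by step (a_0 = 1):
  n = 1: D(1) = 1(1 + 4/3) = 7/3; numerator = -1(1) = -1; a_1 = (-1)/(7/3) = -3/7
  n = 2: D(2) = 2(2 + 4/3) = 20/3; numerator = -1(-3/7) - 1(1) = -4/7; a_2 = (-4/7)/(20/3) = -3/35
  n = 3: D(3) = 3(3 + 4/3) = 13; numerator = -1(-3/35) - 1(-3/7) = 18/35; a_3 = (18/35)/(13) = 18/455
  n = 4: D(4) = 4(4 + 4/3) = 64/3; numerator = -1(18/455) - 1(-3/35) = 3/65; a_4 = (3/65)/(64/3) = 9/4160

r = -2/3; a_0 = 1; a_1 = -3/7; a_2 = -3/35; a_3 = 18/455; a_4 = 9/4160


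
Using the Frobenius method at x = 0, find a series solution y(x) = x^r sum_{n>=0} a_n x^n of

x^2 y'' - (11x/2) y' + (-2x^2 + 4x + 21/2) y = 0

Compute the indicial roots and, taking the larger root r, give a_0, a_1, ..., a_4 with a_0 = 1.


Write in Frobenius form y'' + (p(x)/x) y' + (q(x)/x^2) y = 0:
  p(x) = -11/2,  q(x) = -2x^2 + 4x + 21/2.
Indicial equation: r(r-1) + (-11/2) r + (21/2) = 0 -> roots r_1 = 7/2, r_2 = 3.
Take r = r_1 = 7/2. Let y(x) = x^r sum_{n>=0} a_n x^n with a_0 = 1.
Substitute y = x^r sum a_n x^n and match x^{r+n}. The recurrence is
  D(n) a_n + 4 a_{n-1} - 2 a_{n-2} = 0,  where D(n) = (r+n)(r+n-1) + (-11/2)(r+n) + (21/2).
  a_n = [-4 a_{n-1} + 2 a_{n-2}] / D(n).
Since the indicial polynomial factors as (r - r_1)(r - r_2), D(n) = (r_1 + n - r_1)(r_1 + n - r_2) = n(n + 1/2).
Evaluating step by step (a_0 = 1):
  n = 1: D(1) = 1(1 + 1/2) = 3/2; numerator = -4(1) = -4; a_1 = (-4)/(3/2) = -8/3
  n = 2: D(2) = 2(2 + 1/2) = 5; numerator = -4(-8/3) + 2(1) = 38/3; a_2 = (38/3)/(5) = 38/15
  n = 3: D(3) = 3(3 + 1/2) = 21/2; numerator = -4(38/15) + 2(-8/3) = -232/15; a_3 = (-232/15)/(21/2) = -464/315
  n = 4: D(4) = 4(4 + 1/2) = 18; numerator = -4(-464/315) + 2(38/15) = 3452/315; a_4 = (3452/315)/(18) = 1726/2835

r = 7/2; a_0 = 1; a_1 = -8/3; a_2 = 38/15; a_3 = -464/315; a_4 = 1726/2835
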